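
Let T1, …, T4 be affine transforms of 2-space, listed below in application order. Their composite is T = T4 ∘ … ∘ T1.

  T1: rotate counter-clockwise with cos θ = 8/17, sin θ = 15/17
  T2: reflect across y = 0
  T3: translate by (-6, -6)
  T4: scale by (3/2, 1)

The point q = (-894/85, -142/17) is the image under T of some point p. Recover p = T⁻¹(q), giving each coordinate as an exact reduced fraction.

p = (8/5, 2)

T1 = [8/17 -15/17 0; 15/17 8/17 0; 0 0 1]
T2·T1 = [8/17 -15/17 0; -15/17 -8/17 0; 0 0 1]
T3·…·T1 = [8/17 -15/17 -6; -15/17 -8/17 -6; 0 0 1]
T4·…·T1 = [12/17 -45/34 -9; -15/17 -8/17 -6; 0 0 1]
det M = -3/2; M⁻¹ = [16/51 -15/17 -42/17; -10/17 -8/17 -138/17; 0 0 1]
M⁻¹ · (-894/85, -142/17)ᵀ = (8/5, 2)ᵀ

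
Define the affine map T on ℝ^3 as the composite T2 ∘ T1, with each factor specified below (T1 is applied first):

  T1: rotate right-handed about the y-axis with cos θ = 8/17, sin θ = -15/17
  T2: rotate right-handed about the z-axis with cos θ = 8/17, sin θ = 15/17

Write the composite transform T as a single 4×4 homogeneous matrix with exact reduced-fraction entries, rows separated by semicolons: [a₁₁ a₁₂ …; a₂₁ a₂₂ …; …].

T = [64/289 -15/17 -120/289 0; 120/289 8/17 -225/289 0; 15/17 0 8/17 0; 0 0 0 1]

T1 = [8/17 0 -15/17 0; 0 1 0 0; 15/17 0 8/17 0; 0 0 0 1]
T2·T1 = [64/289 -15/17 -120/289 0; 120/289 8/17 -225/289 0; 15/17 0 8/17 0; 0 0 0 1]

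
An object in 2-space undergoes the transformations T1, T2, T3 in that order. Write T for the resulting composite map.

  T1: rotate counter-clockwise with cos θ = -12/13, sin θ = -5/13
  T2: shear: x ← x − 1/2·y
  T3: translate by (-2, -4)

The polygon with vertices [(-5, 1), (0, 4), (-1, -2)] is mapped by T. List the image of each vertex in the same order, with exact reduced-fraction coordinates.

T1 rotate counter-clockwise with cos θ = -12/13, sin θ = -5/13: (-5, 1) → (5, 1); (0, 4) → (20/13, -48/13); (-1, -2) → (2/13, 29/13)
T2 shear: x ← x − 1/2·y: (5, 1) → (9/2, 1); (20/13, -48/13) → (44/13, -48/13); (2/13, 29/13) → (-25/26, 29/13)
T3 translate by (-2, -4): (9/2, 1) → (5/2, -3); (44/13, -48/13) → (18/13, -100/13); (-25/26, 29/13) → (-77/26, -23/13)

image vertices: (5/2, -3), (18/13, -100/13), (-77/26, -23/13)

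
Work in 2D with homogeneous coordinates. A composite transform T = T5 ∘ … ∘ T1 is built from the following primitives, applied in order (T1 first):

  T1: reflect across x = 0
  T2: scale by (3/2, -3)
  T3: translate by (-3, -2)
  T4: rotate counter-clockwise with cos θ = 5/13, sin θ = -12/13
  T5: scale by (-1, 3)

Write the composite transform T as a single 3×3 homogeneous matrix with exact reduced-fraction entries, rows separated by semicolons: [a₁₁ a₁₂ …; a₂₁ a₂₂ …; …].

T = [15/26 36/13 3; 54/13 -45/13 6; 0 0 1]

T1 = [-1 0 0; 0 1 0; 0 0 1]
T2·T1 = [-3/2 0 0; 0 -3 0; 0 0 1]
T3·…·T1 = [-3/2 0 -3; 0 -3 -2; 0 0 1]
T4·…·T1 = [-15/26 -36/13 -3; 18/13 -15/13 2; 0 0 1]
T5·…·T1 = [15/26 36/13 3; 54/13 -45/13 6; 0 0 1]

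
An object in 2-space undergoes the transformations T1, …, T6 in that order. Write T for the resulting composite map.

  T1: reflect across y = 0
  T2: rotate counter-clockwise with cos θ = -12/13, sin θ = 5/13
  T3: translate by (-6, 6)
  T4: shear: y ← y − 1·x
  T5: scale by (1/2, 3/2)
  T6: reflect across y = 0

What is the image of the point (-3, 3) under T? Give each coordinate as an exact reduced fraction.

T1 reflect across y = 0: (-3, 3) → (-3, -3)
T2 rotate counter-clockwise with cos θ = -12/13, sin θ = 5/13: (-3, -3) → (51/13, 21/13)
T3 translate by (-6, 6): (51/13, 21/13) → (-27/13, 99/13)
T4 shear: y ← y − 1·x: (-27/13, 99/13) → (-27/13, 126/13)
T5 scale by (1/2, 3/2): (-27/13, 126/13) → (-27/26, 189/13)
T6 reflect across y = 0: (-27/26, 189/13) → (-27/26, -189/13)

T(p) = (-27/26, -189/13)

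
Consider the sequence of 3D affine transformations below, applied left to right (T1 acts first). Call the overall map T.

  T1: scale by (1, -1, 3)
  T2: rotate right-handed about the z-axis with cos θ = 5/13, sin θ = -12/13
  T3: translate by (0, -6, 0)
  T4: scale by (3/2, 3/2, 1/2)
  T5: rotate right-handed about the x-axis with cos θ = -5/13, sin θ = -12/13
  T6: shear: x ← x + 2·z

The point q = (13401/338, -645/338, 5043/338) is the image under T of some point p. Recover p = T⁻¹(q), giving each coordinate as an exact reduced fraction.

p = (5, -5, -5)

T1 = [1 0 0 0; 0 -1 0 0; 0 0 3 0; 0 0 0 1]
T2·T1 = [5/13 -12/13 0 0; -12/13 -5/13 0 0; 0 0 3 0; 0 0 0 1]
T3·…·T1 = [5/13 -12/13 0 0; -12/13 -5/13 0 -6; 0 0 3 0; 0 0 0 1]
T4·…·T1 = [15/26 -18/13 0 0; -18/13 -15/26 0 -9; 0 0 3/2 0; 0 0 0 1]
T5·…·T1 = [15/26 -18/13 0 0; 90/169 75/338 18/13 45/13; 216/169 90/169 -15/26 108/13; 0 0 0 1]
T6·…·T1 = [1059/338 -54/169 -15/13 216/13; 90/169 75/338 18/13 45/13; 216/169 90/169 -15/26 108/13; 0 0 0 1]
det M = -27/8; M⁻¹ = [10/39 40/169 28/507 -72/13; -8/13 50/507 248/169 -30/13; 0 8/13 -10/39 0; 0 0 0 1]
M⁻¹ · (13401/338, -645/338, 5043/338)ᵀ = (5, -5, -5)ᵀ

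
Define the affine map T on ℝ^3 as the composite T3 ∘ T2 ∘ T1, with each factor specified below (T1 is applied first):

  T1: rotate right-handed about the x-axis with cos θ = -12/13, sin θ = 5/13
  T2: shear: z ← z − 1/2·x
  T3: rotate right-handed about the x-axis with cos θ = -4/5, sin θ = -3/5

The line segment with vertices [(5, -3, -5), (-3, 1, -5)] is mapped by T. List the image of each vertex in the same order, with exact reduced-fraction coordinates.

image vertices: (5, -413/130, -233/65), (-3, 31/10, -29/5)

T1 rotate right-handed about the x-axis with cos θ = -12/13, sin θ = 5/13: (5, -3, -5) → (5, 61/13, 45/13); (-3, 1, -5) → (-3, 1, 5)
T2 shear: z ← z − 1/2·x: (5, 61/13, 45/13) → (5, 61/13, 25/26); (-3, 1, 5) → (-3, 1, 13/2)
T3 rotate right-handed about the x-axis with cos θ = -4/5, sin θ = -3/5: (5, 61/13, 25/26) → (5, -413/130, -233/65); (-3, 1, 13/2) → (-3, 31/10, -29/5)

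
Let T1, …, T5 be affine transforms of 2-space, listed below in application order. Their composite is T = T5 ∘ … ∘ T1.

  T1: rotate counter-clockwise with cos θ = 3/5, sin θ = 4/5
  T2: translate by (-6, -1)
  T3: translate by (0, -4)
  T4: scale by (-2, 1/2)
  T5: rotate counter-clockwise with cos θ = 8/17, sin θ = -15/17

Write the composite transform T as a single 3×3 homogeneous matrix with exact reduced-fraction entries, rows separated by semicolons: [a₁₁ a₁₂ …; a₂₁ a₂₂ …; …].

T1 = [3/5 -4/5 0; 4/5 3/5 0; 0 0 1]
T2·T1 = [3/5 -4/5 -6; 4/5 3/5 -1; 0 0 1]
T3·…·T1 = [3/5 -4/5 -6; 4/5 3/5 -5; 0 0 1]
T4·…·T1 = [-6/5 8/5 12; 2/5 3/10 -5/2; 0 0 1]
T5·…·T1 = [-18/85 173/170 117/34; 106/85 -108/85 -200/17; 0 0 1]

T = [-18/85 173/170 117/34; 106/85 -108/85 -200/17; 0 0 1]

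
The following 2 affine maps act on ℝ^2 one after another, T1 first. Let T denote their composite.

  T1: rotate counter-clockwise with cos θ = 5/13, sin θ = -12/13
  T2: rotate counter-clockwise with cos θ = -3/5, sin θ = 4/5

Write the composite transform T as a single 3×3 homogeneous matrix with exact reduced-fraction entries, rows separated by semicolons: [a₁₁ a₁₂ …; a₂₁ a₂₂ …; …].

T = [33/65 -56/65 0; 56/65 33/65 0; 0 0 1]

T1 = [5/13 12/13 0; -12/13 5/13 0; 0 0 1]
T2·T1 = [33/65 -56/65 0; 56/65 33/65 0; 0 0 1]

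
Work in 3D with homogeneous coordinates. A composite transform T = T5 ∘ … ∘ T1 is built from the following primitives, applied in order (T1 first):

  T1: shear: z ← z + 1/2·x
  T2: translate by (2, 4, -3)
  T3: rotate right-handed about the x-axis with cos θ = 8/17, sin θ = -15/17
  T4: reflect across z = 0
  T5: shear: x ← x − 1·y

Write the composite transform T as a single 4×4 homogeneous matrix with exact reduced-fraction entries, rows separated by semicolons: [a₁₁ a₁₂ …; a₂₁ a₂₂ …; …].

T1 = [1 0 0 0; 0 1 0 0; 1/2 0 1 0; 0 0 0 1]
T2·T1 = [1 0 0 2; 0 1 0 4; 1/2 0 1 -3; 0 0 0 1]
T3·…·T1 = [1 0 0 2; 15/34 8/17 15/17 -13/17; 4/17 -15/17 8/17 -84/17; 0 0 0 1]
T4·…·T1 = [1 0 0 2; 15/34 8/17 15/17 -13/17; -4/17 15/17 -8/17 84/17; 0 0 0 1]
T5·…·T1 = [19/34 -8/17 -15/17 47/17; 15/34 8/17 15/17 -13/17; -4/17 15/17 -8/17 84/17; 0 0 0 1]

T = [19/34 -8/17 -15/17 47/17; 15/34 8/17 15/17 -13/17; -4/17 15/17 -8/17 84/17; 0 0 0 1]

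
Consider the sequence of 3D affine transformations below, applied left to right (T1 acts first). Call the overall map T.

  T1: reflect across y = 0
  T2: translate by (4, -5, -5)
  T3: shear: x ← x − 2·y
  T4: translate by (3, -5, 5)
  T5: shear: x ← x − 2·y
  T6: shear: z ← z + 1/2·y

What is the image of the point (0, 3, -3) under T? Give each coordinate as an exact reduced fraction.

T1 reflect across y = 0: (0, 3, -3) → (0, -3, -3)
T2 translate by (4, -5, -5): (0, -3, -3) → (4, -8, -8)
T3 shear: x ← x − 2·y: (4, -8, -8) → (20, -8, -8)
T4 translate by (3, -5, 5): (20, -8, -8) → (23, -13, -3)
T5 shear: x ← x − 2·y: (23, -13, -3) → (49, -13, -3)
T6 shear: z ← z + 1/2·y: (49, -13, -3) → (49, -13, -19/2)

T(p) = (49, -13, -19/2)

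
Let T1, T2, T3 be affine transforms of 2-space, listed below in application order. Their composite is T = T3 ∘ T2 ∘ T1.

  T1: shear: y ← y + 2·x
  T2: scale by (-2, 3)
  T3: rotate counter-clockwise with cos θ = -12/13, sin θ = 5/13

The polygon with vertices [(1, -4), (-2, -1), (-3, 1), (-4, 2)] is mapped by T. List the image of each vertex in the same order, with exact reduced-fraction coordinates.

T1 shear: y ← y + 2·x: (1, -4) → (1, -2); (-2, -1) → (-2, -5); (-3, 1) → (-3, -5); (-4, 2) → (-4, -6)
T2 scale by (-2, 3): (1, -2) → (-2, -6); (-2, -5) → (4, -15); (-3, -5) → (6, -15); (-4, -6) → (8, -18)
T3 rotate counter-clockwise with cos θ = -12/13, sin θ = 5/13: (-2, -6) → (54/13, 62/13); (4, -15) → (27/13, 200/13); (6, -15) → (3/13, 210/13); (8, -18) → (-6/13, 256/13)

image vertices: (54/13, 62/13), (27/13, 200/13), (3/13, 210/13), (-6/13, 256/13)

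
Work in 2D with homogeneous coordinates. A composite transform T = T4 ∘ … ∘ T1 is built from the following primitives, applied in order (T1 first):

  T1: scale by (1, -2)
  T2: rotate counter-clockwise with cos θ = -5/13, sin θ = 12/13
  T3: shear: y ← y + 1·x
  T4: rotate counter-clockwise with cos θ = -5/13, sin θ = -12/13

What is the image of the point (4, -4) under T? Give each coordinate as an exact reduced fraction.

T1 scale by (1, -2): (4, -4) → (4, 8)
T2 rotate counter-clockwise with cos θ = -5/13, sin θ = 12/13: (4, 8) → (-116/13, 8/13)
T3 shear: y ← y + 1·x: (-116/13, 8/13) → (-116/13, -108/13)
T4 rotate counter-clockwise with cos θ = -5/13, sin θ = -12/13: (-116/13, -108/13) → (-716/169, 1932/169)

T(p) = (-716/169, 1932/169)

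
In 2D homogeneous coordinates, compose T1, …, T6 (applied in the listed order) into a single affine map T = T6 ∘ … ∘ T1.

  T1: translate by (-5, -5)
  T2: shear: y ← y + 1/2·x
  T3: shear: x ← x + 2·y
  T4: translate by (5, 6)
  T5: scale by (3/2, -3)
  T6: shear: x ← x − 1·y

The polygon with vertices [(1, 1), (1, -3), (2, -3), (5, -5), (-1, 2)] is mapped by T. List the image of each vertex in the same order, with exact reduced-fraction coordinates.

T1 translate by (-5, -5): (1, 1) → (-4, -4); (1, -3) → (-4, -8); (2, -3) → (-3, -8); (5, -5) → (0, -10); (-1, 2) → (-6, -3)
T2 shear: y ← y + 1/2·x: (-4, -4) → (-4, -6); (-4, -8) → (-4, -10); (-3, -8) → (-3, -19/2); (0, -10) → (0, -10); (-6, -3) → (-6, -6)
T3 shear: x ← x + 2·y: (-4, -6) → (-16, -6); (-4, -10) → (-24, -10); (-3, -19/2) → (-22, -19/2); (0, -10) → (-20, -10); (-6, -6) → (-18, -6)
T4 translate by (5, 6): (-16, -6) → (-11, 0); (-24, -10) → (-19, -4); (-22, -19/2) → (-17, -7/2); (-20, -10) → (-15, -4); (-18, -6) → (-13, 0)
T5 scale by (3/2, -3): (-11, 0) → (-33/2, 0); (-19, -4) → (-57/2, 12); (-17, -7/2) → (-51/2, 21/2); (-15, -4) → (-45/2, 12); (-13, 0) → (-39/2, 0)
T6 shear: x ← x − 1·y: (-33/2, 0) → (-33/2, 0); (-57/2, 12) → (-81/2, 12); (-51/2, 21/2) → (-36, 21/2); (-45/2, 12) → (-69/2, 12); (-39/2, 0) → (-39/2, 0)

image vertices: (-33/2, 0), (-81/2, 12), (-36, 21/2), (-69/2, 12), (-39/2, 0)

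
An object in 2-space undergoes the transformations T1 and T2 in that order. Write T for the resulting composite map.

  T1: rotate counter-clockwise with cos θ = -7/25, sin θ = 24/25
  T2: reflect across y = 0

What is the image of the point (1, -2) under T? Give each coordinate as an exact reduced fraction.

T(p) = (41/25, -38/25)

T1 rotate counter-clockwise with cos θ = -7/25, sin θ = 24/25: (1, -2) → (41/25, 38/25)
T2 reflect across y = 0: (41/25, 38/25) → (41/25, -38/25)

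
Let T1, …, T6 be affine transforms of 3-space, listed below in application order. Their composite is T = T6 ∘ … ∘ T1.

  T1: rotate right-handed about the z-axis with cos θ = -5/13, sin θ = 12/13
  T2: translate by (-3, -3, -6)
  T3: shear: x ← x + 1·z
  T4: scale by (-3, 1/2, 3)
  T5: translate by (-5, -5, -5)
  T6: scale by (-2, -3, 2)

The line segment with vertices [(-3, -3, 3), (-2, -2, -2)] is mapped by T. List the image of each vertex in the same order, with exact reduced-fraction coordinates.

T1 rotate right-handed about the z-axis with cos θ = -5/13, sin θ = 12/13: (-3, -3, 3) → (51/13, -21/13, 3); (-2, -2, -2) → (34/13, -14/13, -2)
T2 translate by (-3, -3, -6): (51/13, -21/13, 3) → (12/13, -60/13, -3); (34/13, -14/13, -2) → (-5/13, -53/13, -8)
T3 shear: x ← x + 1·z: (12/13, -60/13, -3) → (-27/13, -60/13, -3); (-5/13, -53/13, -8) → (-109/13, -53/13, -8)
T4 scale by (-3, 1/2, 3): (-27/13, -60/13, -3) → (81/13, -30/13, -9); (-109/13, -53/13, -8) → (327/13, -53/26, -24)
T5 translate by (-5, -5, -5): (81/13, -30/13, -9) → (16/13, -95/13, -14); (327/13, -53/26, -24) → (262/13, -183/26, -29)
T6 scale by (-2, -3, 2): (16/13, -95/13, -14) → (-32/13, 285/13, -28); (262/13, -183/26, -29) → (-524/13, 549/26, -58)

image vertices: (-32/13, 285/13, -28), (-524/13, 549/26, -58)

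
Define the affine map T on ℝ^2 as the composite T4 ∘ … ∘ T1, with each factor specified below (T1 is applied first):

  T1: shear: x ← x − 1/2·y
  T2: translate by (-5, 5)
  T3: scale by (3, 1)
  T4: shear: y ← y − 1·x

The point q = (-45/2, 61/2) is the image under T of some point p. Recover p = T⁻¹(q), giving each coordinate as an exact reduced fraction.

T1 = [1 -1/2 0; 0 1 0; 0 0 1]
T2·T1 = [1 -1/2 -5; 0 1 5; 0 0 1]
T3·…·T1 = [3 -3/2 -15; 0 1 5; 0 0 1]
T4·…·T1 = [3 -3/2 -15; -3 5/2 20; 0 0 1]
det M = 3; M⁻¹ = [5/6 1/2 5/2; 1 1 -5; 0 0 1]
M⁻¹ · (-45/2, 61/2)ᵀ = (-1, 3)ᵀ

p = (-1, 3)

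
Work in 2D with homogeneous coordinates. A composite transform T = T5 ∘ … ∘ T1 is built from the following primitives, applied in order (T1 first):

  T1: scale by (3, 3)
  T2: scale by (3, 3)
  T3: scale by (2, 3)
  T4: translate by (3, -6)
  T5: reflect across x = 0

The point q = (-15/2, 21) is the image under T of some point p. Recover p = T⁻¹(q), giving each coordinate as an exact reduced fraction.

T1 = [3 0 0; 0 3 0; 0 0 1]
T2·T1 = [9 0 0; 0 9 0; 0 0 1]
T3·…·T1 = [18 0 0; 0 27 0; 0 0 1]
T4·…·T1 = [18 0 3; 0 27 -6; 0 0 1]
T5·…·T1 = [-18 0 -3; 0 27 -6; 0 0 1]
det M = -486; M⁻¹ = [-1/18 0 -1/6; 0 1/27 2/9; 0 0 1]
M⁻¹ · (-15/2, 21)ᵀ = (1/4, 1)ᵀ

p = (1/4, 1)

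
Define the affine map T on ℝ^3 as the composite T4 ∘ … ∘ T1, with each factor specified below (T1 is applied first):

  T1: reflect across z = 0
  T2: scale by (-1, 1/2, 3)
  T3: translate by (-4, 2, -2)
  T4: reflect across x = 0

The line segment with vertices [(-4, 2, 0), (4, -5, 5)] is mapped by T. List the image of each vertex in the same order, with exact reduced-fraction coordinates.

image vertices: (0, 3, -2), (8, -1/2, -17)

T1 reflect across z = 0: (-4, 2, 0) → (-4, 2, 0); (4, -5, 5) → (4, -5, -5)
T2 scale by (-1, 1/2, 3): (-4, 2, 0) → (4, 1, 0); (4, -5, -5) → (-4, -5/2, -15)
T3 translate by (-4, 2, -2): (4, 1, 0) → (0, 3, -2); (-4, -5/2, -15) → (-8, -1/2, -17)
T4 reflect across x = 0: (0, 3, -2) → (0, 3, -2); (-8, -1/2, -17) → (8, -1/2, -17)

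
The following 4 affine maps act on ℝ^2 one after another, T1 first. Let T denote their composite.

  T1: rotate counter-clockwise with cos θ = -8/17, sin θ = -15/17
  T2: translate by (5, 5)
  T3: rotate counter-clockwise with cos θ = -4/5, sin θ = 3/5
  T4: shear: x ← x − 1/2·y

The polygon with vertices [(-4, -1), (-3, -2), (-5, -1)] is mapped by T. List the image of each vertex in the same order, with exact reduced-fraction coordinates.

T1 rotate counter-clockwise with cos θ = -8/17, sin θ = -15/17: (-4, -1) → (1, 4); (-3, -2) → (-6/17, 61/17); (-5, -1) → (25/17, 83/17)
T2 translate by (5, 5): (1, 4) → (6, 9); (-6/17, 61/17) → (79/17, 146/17); (25/17, 83/17) → (110/17, 168/17)
T3 rotate counter-clockwise with cos θ = -4/5, sin θ = 3/5: (6, 9) → (-51/5, -18/5); (79/17, 146/17) → (-754/85, -347/85); (110/17, 168/17) → (-944/85, -342/85)
T4 shear: x ← x − 1/2·y: (-51/5, -18/5) → (-42/5, -18/5); (-754/85, -347/85) → (-1161/170, -347/85); (-944/85, -342/85) → (-773/85, -342/85)

image vertices: (-42/5, -18/5), (-1161/170, -347/85), (-773/85, -342/85)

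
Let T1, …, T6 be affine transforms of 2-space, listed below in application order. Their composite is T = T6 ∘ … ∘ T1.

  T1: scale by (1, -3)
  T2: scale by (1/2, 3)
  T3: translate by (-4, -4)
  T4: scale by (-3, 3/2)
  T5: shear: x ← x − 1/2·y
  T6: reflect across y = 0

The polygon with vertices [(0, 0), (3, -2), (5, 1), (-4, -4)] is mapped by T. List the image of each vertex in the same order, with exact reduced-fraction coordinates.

image vertices: (15, 6), (-3, -21), (57/4, 39/2), (-6, -48)

T1 scale by (1, -3): (0, 0) → (0, 0); (3, -2) → (3, 6); (5, 1) → (5, -3); (-4, -4) → (-4, 12)
T2 scale by (1/2, 3): (0, 0) → (0, 0); (3, 6) → (3/2, 18); (5, -3) → (5/2, -9); (-4, 12) → (-2, 36)
T3 translate by (-4, -4): (0, 0) → (-4, -4); (3/2, 18) → (-5/2, 14); (5/2, -9) → (-3/2, -13); (-2, 36) → (-6, 32)
T4 scale by (-3, 3/2): (-4, -4) → (12, -6); (-5/2, 14) → (15/2, 21); (-3/2, -13) → (9/2, -39/2); (-6, 32) → (18, 48)
T5 shear: x ← x − 1/2·y: (12, -6) → (15, -6); (15/2, 21) → (-3, 21); (9/2, -39/2) → (57/4, -39/2); (18, 48) → (-6, 48)
T6 reflect across y = 0: (15, -6) → (15, 6); (-3, 21) → (-3, -21); (57/4, -39/2) → (57/4, 39/2); (-6, 48) → (-6, -48)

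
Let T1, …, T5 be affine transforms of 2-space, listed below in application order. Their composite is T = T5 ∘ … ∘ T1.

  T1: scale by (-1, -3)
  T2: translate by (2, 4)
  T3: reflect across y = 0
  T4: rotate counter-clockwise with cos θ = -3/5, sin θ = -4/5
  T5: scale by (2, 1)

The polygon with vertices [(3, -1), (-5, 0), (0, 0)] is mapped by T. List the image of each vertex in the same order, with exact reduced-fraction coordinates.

image vertices: (-10, 5), (-74/5, -16/5), (-44/5, 4/5)

T1 scale by (-1, -3): (3, -1) → (-3, 3); (-5, 0) → (5, 0); (0, 0) → (0, 0)
T2 translate by (2, 4): (-3, 3) → (-1, 7); (5, 0) → (7, 4); (0, 0) → (2, 4)
T3 reflect across y = 0: (-1, 7) → (-1, -7); (7, 4) → (7, -4); (2, 4) → (2, -4)
T4 rotate counter-clockwise with cos θ = -3/5, sin θ = -4/5: (-1, -7) → (-5, 5); (7, -4) → (-37/5, -16/5); (2, -4) → (-22/5, 4/5)
T5 scale by (2, 1): (-5, 5) → (-10, 5); (-37/5, -16/5) → (-74/5, -16/5); (-22/5, 4/5) → (-44/5, 4/5)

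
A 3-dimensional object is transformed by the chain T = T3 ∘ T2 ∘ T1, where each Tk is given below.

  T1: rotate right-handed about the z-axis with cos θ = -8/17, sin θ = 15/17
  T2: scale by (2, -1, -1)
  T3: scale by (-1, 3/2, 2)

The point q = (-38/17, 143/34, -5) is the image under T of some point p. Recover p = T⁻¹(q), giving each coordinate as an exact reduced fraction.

T1 = [-8/17 -15/17 0 0; 15/17 -8/17 0 0; 0 0 1 0; 0 0 0 1]
T2·T1 = [-16/17 -30/17 0 0; -15/17 8/17 0 0; 0 0 -1 0; 0 0 0 1]
T3·…·T1 = [16/17 30/17 0 0; -45/34 12/17 0 0; 0 0 -2 0; 0 0 0 1]
det M = -6; M⁻¹ = [4/17 -10/17 0 0; 15/34 16/51 0 0; 0 0 -1/2 0; 0 0 0 1]
M⁻¹ · (-38/17, 143/34, -5)ᵀ = (-3, 1/3, 5/2)ᵀ

p = (-3, 1/3, 5/2)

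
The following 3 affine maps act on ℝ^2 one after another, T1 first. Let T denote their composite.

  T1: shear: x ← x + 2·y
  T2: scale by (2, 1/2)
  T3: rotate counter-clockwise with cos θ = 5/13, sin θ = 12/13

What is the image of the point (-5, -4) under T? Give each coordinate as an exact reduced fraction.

T(p) = (-106/13, -322/13)

T1 shear: x ← x + 2·y: (-5, -4) → (-13, -4)
T2 scale by (2, 1/2): (-13, -4) → (-26, -2)
T3 rotate counter-clockwise with cos θ = 5/13, sin θ = 12/13: (-26, -2) → (-106/13, -322/13)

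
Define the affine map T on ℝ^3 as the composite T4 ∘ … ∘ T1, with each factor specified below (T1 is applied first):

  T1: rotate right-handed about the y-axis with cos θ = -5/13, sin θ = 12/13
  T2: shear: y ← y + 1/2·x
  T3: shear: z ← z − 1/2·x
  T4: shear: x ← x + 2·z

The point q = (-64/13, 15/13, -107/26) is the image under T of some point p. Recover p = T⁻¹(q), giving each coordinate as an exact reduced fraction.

p = (1, -1/2, 4)

T1 = [-5/13 0 12/13 0; 0 1 0 0; -12/13 0 -5/13 0; 0 0 0 1]
T2·T1 = [-5/13 0 12/13 0; -5/26 1 6/13 0; -12/13 0 -5/13 0; 0 0 0 1]
T3·…·T1 = [-5/13 0 12/13 0; -5/26 1 6/13 0; -19/26 0 -11/13 0; 0 0 0 1]
T4·…·T1 = [-24/13 0 -10/13 0; -5/26 1 6/13 0; -19/26 0 -11/13 0; 0 0 0 1]
det M = 1; M⁻¹ = [-11/13 0 10/13 0; -1/2 1 1 0; 19/26 0 -24/13 0; 0 0 0 1]
M⁻¹ · (-64/13, 15/13, -107/26)ᵀ = (1, -1/2, 4)ᵀ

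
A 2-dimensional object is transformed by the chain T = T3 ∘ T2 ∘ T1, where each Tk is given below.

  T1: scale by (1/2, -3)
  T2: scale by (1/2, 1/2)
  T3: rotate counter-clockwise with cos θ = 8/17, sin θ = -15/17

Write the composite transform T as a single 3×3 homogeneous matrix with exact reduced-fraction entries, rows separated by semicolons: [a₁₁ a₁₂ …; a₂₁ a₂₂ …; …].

T = [2/17 -45/34 0; -15/68 -12/17 0; 0 0 1]

T1 = [1/2 0 0; 0 -3 0; 0 0 1]
T2·T1 = [1/4 0 0; 0 -3/2 0; 0 0 1]
T3·…·T1 = [2/17 -45/34 0; -15/68 -12/17 0; 0 0 1]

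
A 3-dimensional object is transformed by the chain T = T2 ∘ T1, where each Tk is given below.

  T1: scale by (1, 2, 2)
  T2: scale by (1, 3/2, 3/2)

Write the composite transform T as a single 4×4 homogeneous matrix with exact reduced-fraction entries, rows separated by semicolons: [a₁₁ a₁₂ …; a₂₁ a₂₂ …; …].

T = [1 0 0 0; 0 3 0 0; 0 0 3 0; 0 0 0 1]

T1 = [1 0 0 0; 0 2 0 0; 0 0 2 0; 0 0 0 1]
T2·T1 = [1 0 0 0; 0 3 0 0; 0 0 3 0; 0 0 0 1]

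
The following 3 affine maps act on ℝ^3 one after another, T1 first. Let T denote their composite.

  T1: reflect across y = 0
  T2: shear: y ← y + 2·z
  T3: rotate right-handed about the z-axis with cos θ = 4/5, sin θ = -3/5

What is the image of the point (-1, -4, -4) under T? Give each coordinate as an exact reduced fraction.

T(p) = (-16/5, -13/5, -4)

T1 reflect across y = 0: (-1, -4, -4) → (-1, 4, -4)
T2 shear: y ← y + 2·z: (-1, 4, -4) → (-1, -4, -4)
T3 rotate right-handed about the z-axis with cos θ = 4/5, sin θ = -3/5: (-1, -4, -4) → (-16/5, -13/5, -4)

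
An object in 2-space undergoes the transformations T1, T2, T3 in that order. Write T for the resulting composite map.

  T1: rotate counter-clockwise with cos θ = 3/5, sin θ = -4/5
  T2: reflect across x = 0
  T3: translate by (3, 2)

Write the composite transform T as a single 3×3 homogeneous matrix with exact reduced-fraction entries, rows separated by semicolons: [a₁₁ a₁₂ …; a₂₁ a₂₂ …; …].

T1 = [3/5 4/5 0; -4/5 3/5 0; 0 0 1]
T2·T1 = [-3/5 -4/5 0; -4/5 3/5 0; 0 0 1]
T3·…·T1 = [-3/5 -4/5 3; -4/5 3/5 2; 0 0 1]

T = [-3/5 -4/5 3; -4/5 3/5 2; 0 0 1]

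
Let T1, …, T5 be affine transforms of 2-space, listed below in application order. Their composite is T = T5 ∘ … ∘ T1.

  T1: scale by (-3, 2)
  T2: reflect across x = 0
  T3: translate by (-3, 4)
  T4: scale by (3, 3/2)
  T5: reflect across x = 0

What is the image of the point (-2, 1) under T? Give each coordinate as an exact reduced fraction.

T1 scale by (-3, 2): (-2, 1) → (6, 2)
T2 reflect across x = 0: (6, 2) → (-6, 2)
T3 translate by (-3, 4): (-6, 2) → (-9, 6)
T4 scale by (3, 3/2): (-9, 6) → (-27, 9)
T5 reflect across x = 0: (-27, 9) → (27, 9)

T(p) = (27, 9)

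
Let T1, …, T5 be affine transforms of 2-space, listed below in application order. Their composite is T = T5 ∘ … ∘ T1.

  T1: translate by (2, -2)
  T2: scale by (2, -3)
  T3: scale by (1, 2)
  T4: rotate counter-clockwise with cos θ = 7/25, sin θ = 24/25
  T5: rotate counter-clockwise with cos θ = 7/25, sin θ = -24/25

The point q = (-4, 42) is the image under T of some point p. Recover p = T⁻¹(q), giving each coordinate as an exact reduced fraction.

T1 = [1 0 2; 0 1 -2; 0 0 1]
T2·T1 = [2 0 4; 0 -3 6; 0 0 1]
T3·…·T1 = [2 0 4; 0 -6 12; 0 0 1]
T4·…·T1 = [14/25 144/25 -52/5; 48/25 -42/25 36/5; 0 0 1]
T5·…·T1 = [2 0 4; 0 -6 12; 0 0 1]
det M = -12; M⁻¹ = [1/2 0 -2; 0 -1/6 2; 0 0 1]
M⁻¹ · (-4, 42)ᵀ = (-4, -5)ᵀ

p = (-4, -5)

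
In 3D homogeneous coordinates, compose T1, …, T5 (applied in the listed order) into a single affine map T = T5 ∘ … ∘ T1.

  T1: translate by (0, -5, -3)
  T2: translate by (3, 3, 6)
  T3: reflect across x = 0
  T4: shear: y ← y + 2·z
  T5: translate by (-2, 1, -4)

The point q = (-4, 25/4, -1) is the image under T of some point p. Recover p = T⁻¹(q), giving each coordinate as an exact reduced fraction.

p = (-1, 5/4, 0)

T1 = [1 0 0 0; 0 1 0 -5; 0 0 1 -3; 0 0 0 1]
T2·T1 = [1 0 0 3; 0 1 0 -2; 0 0 1 3; 0 0 0 1]
T3·…·T1 = [-1 0 0 -3; 0 1 0 -2; 0 0 1 3; 0 0 0 1]
T4·…·T1 = [-1 0 0 -3; 0 1 2 4; 0 0 1 3; 0 0 0 1]
T5·…·T1 = [-1 0 0 -5; 0 1 2 5; 0 0 1 -1; 0 0 0 1]
det M = -1; M⁻¹ = [-1 0 0 -5; 0 1 -2 -7; 0 0 1 1; 0 0 0 1]
M⁻¹ · (-4, 25/4, -1)ᵀ = (-1, 5/4, 0)ᵀ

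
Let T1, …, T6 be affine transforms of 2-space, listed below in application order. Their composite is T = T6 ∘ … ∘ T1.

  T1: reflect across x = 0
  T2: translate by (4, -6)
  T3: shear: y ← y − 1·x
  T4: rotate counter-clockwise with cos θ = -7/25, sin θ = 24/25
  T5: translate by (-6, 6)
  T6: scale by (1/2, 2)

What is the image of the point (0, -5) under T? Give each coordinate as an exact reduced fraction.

T1 reflect across x = 0: (0, -5) → (0, -5)
T2 translate by (4, -6): (0, -5) → (4, -11)
T3 shear: y ← y − 1·x: (4, -11) → (4, -15)
T4 rotate counter-clockwise with cos θ = -7/25, sin θ = 24/25: (4, -15) → (332/25, 201/25)
T5 translate by (-6, 6): (332/25, 201/25) → (182/25, 351/25)
T6 scale by (1/2, 2): (182/25, 351/25) → (91/25, 702/25)

T(p) = (91/25, 702/25)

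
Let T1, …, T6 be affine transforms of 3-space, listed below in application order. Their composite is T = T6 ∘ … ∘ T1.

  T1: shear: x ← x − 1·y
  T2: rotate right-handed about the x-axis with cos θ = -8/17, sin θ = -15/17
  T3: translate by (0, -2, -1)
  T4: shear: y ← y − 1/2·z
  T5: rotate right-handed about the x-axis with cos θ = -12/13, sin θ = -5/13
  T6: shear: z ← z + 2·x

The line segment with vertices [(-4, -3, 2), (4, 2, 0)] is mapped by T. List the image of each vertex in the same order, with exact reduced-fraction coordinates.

T1 shear: x ← x − 1·y: (-4, -3, 2) → (-1, -3, 2); (4, 2, 0) → (2, 2, 0)
T2 rotate right-handed about the x-axis with cos θ = -8/17, sin θ = -15/17: (-1, -3, 2) → (-1, 54/17, 29/17); (2, 2, 0) → (2, -16/17, -30/17)
T3 translate by (0, -2, -1): (-1, 54/17, 29/17) → (-1, 20/17, 12/17); (2, -16/17, -30/17) → (2, -50/17, -47/17)
T4 shear: y ← y − 1/2·z: (-1, 20/17, 12/17) → (-1, 14/17, 12/17); (2, -50/17, -47/17) → (2, -53/34, -47/17)
T5 rotate right-handed about the x-axis with cos θ = -12/13, sin θ = -5/13: (-1, 14/17, 12/17) → (-1, -108/221, -214/221); (2, -53/34, -47/17) → (2, 83/221, 1393/442)
T6 shear: z ← z + 2·x: (-1, -108/221, -214/221) → (-1, -108/221, -656/221); (2, 83/221, 1393/442) → (2, 83/221, 3161/442)

image vertices: (-1, -108/221, -656/221), (2, 83/221, 3161/442)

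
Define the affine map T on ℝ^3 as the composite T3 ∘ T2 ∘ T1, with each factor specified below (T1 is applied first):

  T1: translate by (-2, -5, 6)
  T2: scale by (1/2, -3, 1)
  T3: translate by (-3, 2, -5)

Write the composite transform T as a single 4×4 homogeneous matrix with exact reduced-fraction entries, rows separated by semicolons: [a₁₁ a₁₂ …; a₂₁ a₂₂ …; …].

T = [1/2 0 0 -4; 0 -3 0 17; 0 0 1 1; 0 0 0 1]

T1 = [1 0 0 -2; 0 1 0 -5; 0 0 1 6; 0 0 0 1]
T2·T1 = [1/2 0 0 -1; 0 -3 0 15; 0 0 1 6; 0 0 0 1]
T3·…·T1 = [1/2 0 0 -4; 0 -3 0 17; 0 0 1 1; 0 0 0 1]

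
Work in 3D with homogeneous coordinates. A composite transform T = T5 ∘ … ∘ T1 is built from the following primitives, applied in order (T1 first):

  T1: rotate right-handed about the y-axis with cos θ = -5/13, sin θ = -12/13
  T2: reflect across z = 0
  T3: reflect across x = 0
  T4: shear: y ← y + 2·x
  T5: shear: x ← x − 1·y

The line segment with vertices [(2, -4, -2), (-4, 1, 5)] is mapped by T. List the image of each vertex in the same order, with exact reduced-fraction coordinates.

T1 rotate right-handed about the y-axis with cos θ = -5/13, sin θ = -12/13: (2, -4, -2) → (14/13, -4, 34/13); (-4, 1, 5) → (-40/13, 1, -73/13)
T2 reflect across z = 0: (14/13, -4, 34/13) → (14/13, -4, -34/13); (-40/13, 1, -73/13) → (-40/13, 1, 73/13)
T3 reflect across x = 0: (14/13, -4, -34/13) → (-14/13, -4, -34/13); (-40/13, 1, 73/13) → (40/13, 1, 73/13)
T4 shear: y ← y + 2·x: (-14/13, -4, -34/13) → (-14/13, -80/13, -34/13); (40/13, 1, 73/13) → (40/13, 93/13, 73/13)
T5 shear: x ← x − 1·y: (-14/13, -80/13, -34/13) → (66/13, -80/13, -34/13); (40/13, 93/13, 73/13) → (-53/13, 93/13, 73/13)

image vertices: (66/13, -80/13, -34/13), (-53/13, 93/13, 73/13)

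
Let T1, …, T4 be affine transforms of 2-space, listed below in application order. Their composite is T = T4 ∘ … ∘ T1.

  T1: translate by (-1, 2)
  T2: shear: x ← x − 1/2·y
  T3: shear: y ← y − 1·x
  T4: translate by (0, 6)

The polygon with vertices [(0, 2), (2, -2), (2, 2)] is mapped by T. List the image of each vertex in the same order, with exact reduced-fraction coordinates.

image vertices: (-3, 13), (1, 5), (-1, 11)

T1 translate by (-1, 2): (0, 2) → (-1, 4); (2, -2) → (1, 0); (2, 2) → (1, 4)
T2 shear: x ← x − 1/2·y: (-1, 4) → (-3, 4); (1, 0) → (1, 0); (1, 4) → (-1, 4)
T3 shear: y ← y − 1·x: (-3, 4) → (-3, 7); (1, 0) → (1, -1); (-1, 4) → (-1, 5)
T4 translate by (0, 6): (-3, 7) → (-3, 13); (1, -1) → (1, 5); (-1, 5) → (-1, 11)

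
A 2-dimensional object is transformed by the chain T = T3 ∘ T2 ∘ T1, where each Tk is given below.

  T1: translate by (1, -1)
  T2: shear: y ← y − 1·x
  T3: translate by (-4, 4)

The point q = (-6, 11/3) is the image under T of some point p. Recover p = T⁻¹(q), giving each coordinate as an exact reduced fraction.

p = (-3, -4/3)

T1 = [1 0 1; 0 1 -1; 0 0 1]
T2·T1 = [1 0 1; -1 1 -2; 0 0 1]
T3·…·T1 = [1 0 -3; -1 1 2; 0 0 1]
det M = 1; M⁻¹ = [1 0 3; 1 1 1; 0 0 1]
M⁻¹ · (-6, 11/3)ᵀ = (-3, -4/3)ᵀ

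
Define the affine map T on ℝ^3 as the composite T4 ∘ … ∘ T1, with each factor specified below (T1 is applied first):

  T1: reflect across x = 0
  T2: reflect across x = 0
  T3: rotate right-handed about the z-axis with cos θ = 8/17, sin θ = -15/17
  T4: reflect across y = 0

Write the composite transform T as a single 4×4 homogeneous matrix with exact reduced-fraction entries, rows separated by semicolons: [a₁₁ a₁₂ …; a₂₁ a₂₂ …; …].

T1 = [-1 0 0 0; 0 1 0 0; 0 0 1 0; 0 0 0 1]
T2·T1 = [1 0 0 0; 0 1 0 0; 0 0 1 0; 0 0 0 1]
T3·…·T1 = [8/17 15/17 0 0; -15/17 8/17 0 0; 0 0 1 0; 0 0 0 1]
T4·…·T1 = [8/17 15/17 0 0; 15/17 -8/17 0 0; 0 0 1 0; 0 0 0 1]

T = [8/17 15/17 0 0; 15/17 -8/17 0 0; 0 0 1 0; 0 0 0 1]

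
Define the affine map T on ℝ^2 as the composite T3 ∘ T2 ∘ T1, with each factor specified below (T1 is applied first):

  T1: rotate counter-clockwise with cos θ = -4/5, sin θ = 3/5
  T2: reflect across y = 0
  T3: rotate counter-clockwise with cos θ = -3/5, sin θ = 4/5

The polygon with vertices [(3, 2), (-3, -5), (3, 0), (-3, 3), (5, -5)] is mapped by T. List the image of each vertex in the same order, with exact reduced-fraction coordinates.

T1 rotate counter-clockwise with cos θ = -4/5, sin θ = 3/5: (3, 2) → (-18/5, 1/5); (-3, -5) → (27/5, 11/5); (3, 0) → (-12/5, 9/5); (-3, 3) → (3/5, -21/5); (5, -5) → (-1, 7)
T2 reflect across y = 0: (-18/5, 1/5) → (-18/5, -1/5); (27/5, 11/5) → (27/5, -11/5); (-12/5, 9/5) → (-12/5, -9/5); (3/5, -21/5) → (3/5, 21/5); (-1, 7) → (-1, -7)
T3 rotate counter-clockwise with cos θ = -3/5, sin θ = 4/5: (-18/5, -1/5) → (58/25, -69/25); (27/5, -11/5) → (-37/25, 141/25); (-12/5, -9/5) → (72/25, -21/25); (3/5, 21/5) → (-93/25, -51/25); (-1, -7) → (31/5, 17/5)

image vertices: (58/25, -69/25), (-37/25, 141/25), (72/25, -21/25), (-93/25, -51/25), (31/5, 17/5)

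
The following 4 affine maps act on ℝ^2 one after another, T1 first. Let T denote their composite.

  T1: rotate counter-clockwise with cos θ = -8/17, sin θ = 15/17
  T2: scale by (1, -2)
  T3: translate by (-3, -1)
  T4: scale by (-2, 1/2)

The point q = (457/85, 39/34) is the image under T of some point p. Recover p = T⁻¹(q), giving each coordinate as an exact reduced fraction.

p = (-8/5, 1/2)

T1 = [-8/17 -15/17 0; 15/17 -8/17 0; 0 0 1]
T2·T1 = [-8/17 -15/17 0; -30/17 16/17 0; 0 0 1]
T3·…·T1 = [-8/17 -15/17 -3; -30/17 16/17 -1; 0 0 1]
T4·…·T1 = [16/17 30/17 6; -15/17 8/17 -1/2; 0 0 1]
det M = 2; M⁻¹ = [4/17 -15/17 -63/34; 15/34 8/17 -41/17; 0 0 1]
M⁻¹ · (457/85, 39/34)ᵀ = (-8/5, 1/2)ᵀ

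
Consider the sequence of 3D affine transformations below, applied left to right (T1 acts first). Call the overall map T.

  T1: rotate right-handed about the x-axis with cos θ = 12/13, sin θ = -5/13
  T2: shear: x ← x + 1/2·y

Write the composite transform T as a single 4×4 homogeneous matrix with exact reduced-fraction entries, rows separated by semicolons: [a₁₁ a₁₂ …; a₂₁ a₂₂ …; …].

T = [1 6/13 5/26 0; 0 12/13 5/13 0; 0 -5/13 12/13 0; 0 0 0 1]

T1 = [1 0 0 0; 0 12/13 5/13 0; 0 -5/13 12/13 0; 0 0 0 1]
T2·T1 = [1 6/13 5/26 0; 0 12/13 5/13 0; 0 -5/13 12/13 0; 0 0 0 1]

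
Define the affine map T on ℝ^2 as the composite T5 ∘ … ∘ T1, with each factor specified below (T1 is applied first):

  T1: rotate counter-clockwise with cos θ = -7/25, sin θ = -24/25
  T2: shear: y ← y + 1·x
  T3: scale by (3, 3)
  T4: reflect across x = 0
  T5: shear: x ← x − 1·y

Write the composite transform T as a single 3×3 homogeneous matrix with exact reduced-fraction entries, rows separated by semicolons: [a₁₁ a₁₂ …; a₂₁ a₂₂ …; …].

T = [114/25 -123/25 0; -93/25 51/25 0; 0 0 1]

T1 = [-7/25 24/25 0; -24/25 -7/25 0; 0 0 1]
T2·T1 = [-7/25 24/25 0; -31/25 17/25 0; 0 0 1]
T3·…·T1 = [-21/25 72/25 0; -93/25 51/25 0; 0 0 1]
T4·…·T1 = [21/25 -72/25 0; -93/25 51/25 0; 0 0 1]
T5·…·T1 = [114/25 -123/25 0; -93/25 51/25 0; 0 0 1]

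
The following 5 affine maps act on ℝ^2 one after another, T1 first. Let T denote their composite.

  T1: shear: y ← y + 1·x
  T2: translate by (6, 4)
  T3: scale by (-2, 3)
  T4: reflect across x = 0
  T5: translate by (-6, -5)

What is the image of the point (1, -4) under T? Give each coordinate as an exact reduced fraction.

T1 shear: y ← y + 1·x: (1, -4) → (1, -3)
T2 translate by (6, 4): (1, -3) → (7, 1)
T3 scale by (-2, 3): (7, 1) → (-14, 3)
T4 reflect across x = 0: (-14, 3) → (14, 3)
T5 translate by (-6, -5): (14, 3) → (8, -2)

T(p) = (8, -2)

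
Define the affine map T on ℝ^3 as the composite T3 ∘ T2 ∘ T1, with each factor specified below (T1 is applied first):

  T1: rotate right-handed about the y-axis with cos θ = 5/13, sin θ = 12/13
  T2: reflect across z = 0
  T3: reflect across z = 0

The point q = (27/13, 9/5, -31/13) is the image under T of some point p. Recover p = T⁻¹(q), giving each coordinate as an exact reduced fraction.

p = (3, 9/5, 1)

T1 = [5/13 0 12/13 0; 0 1 0 0; -12/13 0 5/13 0; 0 0 0 1]
T2·T1 = [5/13 0 12/13 0; 0 1 0 0; 12/13 0 -5/13 0; 0 0 0 1]
T3·…·T1 = [5/13 0 12/13 0; 0 1 0 0; -12/13 0 5/13 0; 0 0 0 1]
det M = 1; M⁻¹ = [5/13 0 -12/13 0; 0 1 0 0; 12/13 0 5/13 0; 0 0 0 1]
M⁻¹ · (27/13, 9/5, -31/13)ᵀ = (3, 9/5, 1)ᵀ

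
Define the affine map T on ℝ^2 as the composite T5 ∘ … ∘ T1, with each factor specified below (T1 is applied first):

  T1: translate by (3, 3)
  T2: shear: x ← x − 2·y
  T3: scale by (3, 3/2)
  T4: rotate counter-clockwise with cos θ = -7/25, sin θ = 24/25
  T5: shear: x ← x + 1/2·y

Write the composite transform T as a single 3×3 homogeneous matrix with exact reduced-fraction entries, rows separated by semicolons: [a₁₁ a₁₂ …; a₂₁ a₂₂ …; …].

T = [3/5 -57/20 -27/4; 72/25 -309/50 -99/10; 0 0 1]

T1 = [1 0 3; 0 1 3; 0 0 1]
T2·T1 = [1 -2 -3; 0 1 3; 0 0 1]
T3·…·T1 = [3 -6 -9; 0 3/2 9/2; 0 0 1]
T4·…·T1 = [-21/25 6/25 -9/5; 72/25 -309/50 -99/10; 0 0 1]
T5·…·T1 = [3/5 -57/20 -27/4; 72/25 -309/50 -99/10; 0 0 1]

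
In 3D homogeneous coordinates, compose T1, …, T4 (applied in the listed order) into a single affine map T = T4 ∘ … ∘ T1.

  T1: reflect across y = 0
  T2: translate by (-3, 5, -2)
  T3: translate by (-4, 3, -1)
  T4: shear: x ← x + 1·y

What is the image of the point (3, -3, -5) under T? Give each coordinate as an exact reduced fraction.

T1 reflect across y = 0: (3, -3, -5) → (3, 3, -5)
T2 translate by (-3, 5, -2): (3, 3, -5) → (0, 8, -7)
T3 translate by (-4, 3, -1): (0, 8, -7) → (-4, 11, -8)
T4 shear: x ← x + 1·y: (-4, 11, -8) → (7, 11, -8)

T(p) = (7, 11, -8)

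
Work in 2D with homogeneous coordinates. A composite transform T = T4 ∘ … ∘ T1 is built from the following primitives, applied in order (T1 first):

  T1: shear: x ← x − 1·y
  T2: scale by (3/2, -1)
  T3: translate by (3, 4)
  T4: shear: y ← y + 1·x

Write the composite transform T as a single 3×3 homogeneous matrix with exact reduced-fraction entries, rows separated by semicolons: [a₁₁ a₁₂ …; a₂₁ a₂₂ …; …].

T1 = [1 -1 0; 0 1 0; 0 0 1]
T2·T1 = [3/2 -3/2 0; 0 -1 0; 0 0 1]
T3·…·T1 = [3/2 -3/2 3; 0 -1 4; 0 0 1]
T4·…·T1 = [3/2 -3/2 3; 3/2 -5/2 7; 0 0 1]

T = [3/2 -3/2 3; 3/2 -5/2 7; 0 0 1]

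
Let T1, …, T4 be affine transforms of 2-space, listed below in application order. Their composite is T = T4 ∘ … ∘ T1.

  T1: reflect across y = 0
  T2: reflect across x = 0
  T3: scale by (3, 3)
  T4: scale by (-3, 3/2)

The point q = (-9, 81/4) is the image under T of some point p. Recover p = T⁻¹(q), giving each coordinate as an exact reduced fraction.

T1 = [1 0 0; 0 -1 0; 0 0 1]
T2·T1 = [-1 0 0; 0 -1 0; 0 0 1]
T3·…·T1 = [-3 0 0; 0 -3 0; 0 0 1]
T4·…·T1 = [9 0 0; 0 -9/2 0; 0 0 1]
det M = -81/2; M⁻¹ = [1/9 0 0; 0 -2/9 0; 0 0 1]
M⁻¹ · (-9, 81/4)ᵀ = (-1, -9/2)ᵀ

p = (-1, -9/2)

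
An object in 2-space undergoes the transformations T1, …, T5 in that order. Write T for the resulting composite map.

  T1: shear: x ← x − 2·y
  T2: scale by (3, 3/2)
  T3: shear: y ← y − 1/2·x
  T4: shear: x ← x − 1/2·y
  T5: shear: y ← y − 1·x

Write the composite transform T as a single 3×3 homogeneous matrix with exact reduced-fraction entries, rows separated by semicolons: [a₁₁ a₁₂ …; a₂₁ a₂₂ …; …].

T = [15/4 -33/4 0; -21/4 51/4 0; 0 0 1]

T1 = [1 -2 0; 0 1 0; 0 0 1]
T2·T1 = [3 -6 0; 0 3/2 0; 0 0 1]
T3·…·T1 = [3 -6 0; -3/2 9/2 0; 0 0 1]
T4·…·T1 = [15/4 -33/4 0; -3/2 9/2 0; 0 0 1]
T5·…·T1 = [15/4 -33/4 0; -21/4 51/4 0; 0 0 1]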